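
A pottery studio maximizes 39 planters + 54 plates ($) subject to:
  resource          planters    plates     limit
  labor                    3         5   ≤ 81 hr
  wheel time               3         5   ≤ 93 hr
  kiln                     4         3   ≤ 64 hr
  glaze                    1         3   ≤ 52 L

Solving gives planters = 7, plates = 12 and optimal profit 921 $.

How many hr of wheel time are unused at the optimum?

12

wheel time used = 3·7 + 5·12 = 81; slack = 93 − 81 = 12.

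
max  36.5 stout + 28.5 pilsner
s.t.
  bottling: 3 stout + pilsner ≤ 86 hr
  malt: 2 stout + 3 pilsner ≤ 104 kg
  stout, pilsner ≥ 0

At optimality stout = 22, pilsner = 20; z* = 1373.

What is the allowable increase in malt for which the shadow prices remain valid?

Binding constraints: bottling, malt. The basis is B = [[3,1],[2,3]] with det 7.
Per unit increase in malt, x* moves by d = (-0.1429, 0.4286).
The basis stays optimal until stout reaches 0; allowable increase = 154 kg.

154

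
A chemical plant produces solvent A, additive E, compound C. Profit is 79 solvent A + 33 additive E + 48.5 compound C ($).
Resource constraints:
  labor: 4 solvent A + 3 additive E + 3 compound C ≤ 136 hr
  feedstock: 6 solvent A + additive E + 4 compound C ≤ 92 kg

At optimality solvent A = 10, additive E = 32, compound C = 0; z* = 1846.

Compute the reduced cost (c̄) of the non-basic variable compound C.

-7

Both labor and feedstock are binding at x*.
From A_Bᵀ y = c: 4·y_labor + 6·y_feedstock = 79; 3·y_labor + 1·y_feedstock = 33.
Solving: y_labor = 8.5, y_feedstock = 7.5.
Reduced cost of compound C: c₃ − yᵀa₃ = 48.5 − (8.5·3 + 7.5·4) = 48.5 − 55.5 = -7.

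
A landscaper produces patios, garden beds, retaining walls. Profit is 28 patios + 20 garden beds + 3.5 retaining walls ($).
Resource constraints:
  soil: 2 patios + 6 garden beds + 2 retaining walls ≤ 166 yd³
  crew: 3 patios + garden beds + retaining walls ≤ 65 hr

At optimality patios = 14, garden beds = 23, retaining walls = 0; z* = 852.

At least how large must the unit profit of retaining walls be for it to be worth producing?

At the optimum: soil uses 166 of 166 (binding); crew uses 65 of 65 (binding).
Dual feasibility on the basic columns requires 2·y_soil + 3·y_crew = 28, 6·y_soil + 1·y_crew = 20.
→ y_soil = 2 and y_crew = 8.
retaining walls enters the basis when its profit ≥ yᵀa₃ = 2·2 + 8·1 = 12.

12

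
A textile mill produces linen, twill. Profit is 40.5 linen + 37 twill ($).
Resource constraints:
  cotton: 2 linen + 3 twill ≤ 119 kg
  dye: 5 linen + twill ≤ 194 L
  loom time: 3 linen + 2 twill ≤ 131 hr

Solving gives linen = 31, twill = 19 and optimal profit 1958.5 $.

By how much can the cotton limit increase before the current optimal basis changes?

Binding constraints: cotton, loom time. The basis is B = [[2,3],[3,2]] with det -5.
Per unit increase in cotton, x* moves by d = (-0.4, 0.6).
The basis stays optimal until linen reaches 0; allowable increase = 77.5 kg.

77.5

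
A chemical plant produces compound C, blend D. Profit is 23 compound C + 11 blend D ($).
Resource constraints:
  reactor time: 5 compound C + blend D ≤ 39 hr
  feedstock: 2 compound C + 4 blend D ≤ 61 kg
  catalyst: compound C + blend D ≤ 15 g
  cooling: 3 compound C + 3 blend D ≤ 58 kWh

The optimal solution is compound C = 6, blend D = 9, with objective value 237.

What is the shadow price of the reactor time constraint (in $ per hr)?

3

Check each constraint at x*: reactor time 39/39 (tight); feedstock 48/61 (slack 13); catalyst 15/15 (tight); cooling 45/58 (slack 13).
Since feedstock, cooling are not tight, their duals are 0.
The binding rows give the dual system: 5·y_reactor time + 1·y_catalyst = 23 and 1·y_reactor time + 1·y_catalyst = 11.
Solving: y_reactor time = 3, y_catalyst = 8.
Shadow price of reactor time = 3.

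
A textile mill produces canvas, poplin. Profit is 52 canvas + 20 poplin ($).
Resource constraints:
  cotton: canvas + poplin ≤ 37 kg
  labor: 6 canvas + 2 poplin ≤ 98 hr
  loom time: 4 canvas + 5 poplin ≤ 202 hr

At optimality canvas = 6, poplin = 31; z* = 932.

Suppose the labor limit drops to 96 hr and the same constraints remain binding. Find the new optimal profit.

916

At the optimum: cotton uses 37 of 37 (binding); labor uses 98 of 98 (binding); loom time uses 179 of 202 (slack = 23).
Since loom time is not tight, its dual is 0.
Dual feasibility on the basic columns requires 1·y_cotton + 6·y_labor = 52, 1·y_cotton + 2·y_labor = 20.
Solving: y_cotton = 4, y_labor = 8.
Δz = y_labor·Δb = 8 × (-2) = -16, so new z* = 932 − 16 = 916.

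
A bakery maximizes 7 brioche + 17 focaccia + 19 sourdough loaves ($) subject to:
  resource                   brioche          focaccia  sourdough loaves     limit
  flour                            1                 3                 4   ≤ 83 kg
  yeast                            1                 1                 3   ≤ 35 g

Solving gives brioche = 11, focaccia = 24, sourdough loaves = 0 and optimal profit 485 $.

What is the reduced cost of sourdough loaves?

Both flour and yeast are binding at x*.
Dual feasibility on the basic columns requires 1·y_flour + 1·y_yeast = 7, 3·y_flour + 1·y_yeast = 17.
Solving: y_flour = 5, y_yeast = 2.
Reduced cost of sourdough loaves: c₃ − yᵀa₃ = 19 − (5·4 + 2·3) = 19 − 26 = -7.

-7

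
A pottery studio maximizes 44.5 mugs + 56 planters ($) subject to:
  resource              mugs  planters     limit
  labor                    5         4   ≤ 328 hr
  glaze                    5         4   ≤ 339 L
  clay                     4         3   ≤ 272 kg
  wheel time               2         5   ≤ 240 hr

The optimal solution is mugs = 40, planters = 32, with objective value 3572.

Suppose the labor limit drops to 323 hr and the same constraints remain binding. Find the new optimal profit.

3539.5

Check each constraint at x*: labor 328/328 (tight); glaze 328/339 (slack 11); clay 256/272 (slack 16); wheel time 240/240 (tight).
Slack constraints have shadow price 0 (complementary slackness).
The binding rows give the dual system: 5·y_labor + 2·y_wheel time = 44.5 and 4·y_labor + 5·y_wheel time = 56.
This yields shadow prices y_labor = 6.5, y_wheel time = 6.
Δz = y_labor·Δb = 6.5 × (-5) = -32.5, so new z* = 3572 − 32.5 = 3539.5.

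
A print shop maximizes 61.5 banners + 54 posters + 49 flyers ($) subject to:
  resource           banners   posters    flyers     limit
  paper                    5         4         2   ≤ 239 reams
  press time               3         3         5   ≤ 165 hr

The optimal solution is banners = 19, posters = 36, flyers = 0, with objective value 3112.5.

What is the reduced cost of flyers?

Check each constraint at x*: paper 239/239 (tight); press time 165/165 (tight).
From A_Bᵀ y = c: 5·y_paper + 3·y_press time = 61.5; 4·y_paper + 3·y_press time = 54.
Solving: y_paper = 7.5, y_press time = 8.
Reduced cost of flyers: c₃ − yᵀa₃ = 49 − (7.5·2 + 8·5) = 49 − 55 = -6.

-6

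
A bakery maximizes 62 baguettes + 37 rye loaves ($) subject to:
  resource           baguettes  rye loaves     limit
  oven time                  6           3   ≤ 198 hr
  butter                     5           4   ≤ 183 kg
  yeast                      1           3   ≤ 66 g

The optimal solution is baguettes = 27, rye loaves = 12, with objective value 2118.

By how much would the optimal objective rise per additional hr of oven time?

7

At the optimum: oven time uses 198 of 198 (binding); butter uses 183 of 183 (binding); yeast uses 63 of 66 (slack = 3).
Slack constraints have shadow price 0 (complementary slackness).
From A_Bᵀ y = c: 6·y_oven time + 5·y_butter = 62; 3·y_oven time + 4·y_butter = 37.
This yields shadow prices y_oven time = 7, y_butter = 4.
Shadow price of oven time = 7.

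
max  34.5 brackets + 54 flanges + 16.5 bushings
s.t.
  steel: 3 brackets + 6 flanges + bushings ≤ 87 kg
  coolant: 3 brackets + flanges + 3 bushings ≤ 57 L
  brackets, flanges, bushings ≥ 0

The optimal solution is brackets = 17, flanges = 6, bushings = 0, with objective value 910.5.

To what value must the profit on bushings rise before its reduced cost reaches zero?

17.5

Check each constraint at x*: steel 87/87 (tight); coolant 57/57 (tight).
From A_Bᵀ y = c: 3·y_steel + 3·y_coolant = 34.5; 6·y_steel + 1·y_coolant = 54.
This yields shadow prices y_steel = 8.5, y_coolant = 3.
bushings enters the basis when its profit ≥ yᵀa₃ = 8.5·1 + 3·3 = 17.5.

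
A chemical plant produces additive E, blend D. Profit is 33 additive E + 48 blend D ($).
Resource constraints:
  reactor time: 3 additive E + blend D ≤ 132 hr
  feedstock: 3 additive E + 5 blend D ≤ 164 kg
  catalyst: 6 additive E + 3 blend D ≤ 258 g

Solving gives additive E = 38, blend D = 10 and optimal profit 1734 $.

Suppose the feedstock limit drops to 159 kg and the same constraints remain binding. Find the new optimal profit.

Binding: feedstock and catalyst. Non-binding: reactor time (8 unused).
By complementary slackness, y = 0 for the non-binding constraint.
From A_Bᵀ y = c: 3·y_feedstock + 6·y_catalyst = 33; 5·y_feedstock + 3·y_catalyst = 48.
This yields shadow prices y_feedstock = 9, y_catalyst = 1.
Δz = y_feedstock·Δb = 9 × (-5) = -45, so new z* = 1734 − 45 = 1689.

1689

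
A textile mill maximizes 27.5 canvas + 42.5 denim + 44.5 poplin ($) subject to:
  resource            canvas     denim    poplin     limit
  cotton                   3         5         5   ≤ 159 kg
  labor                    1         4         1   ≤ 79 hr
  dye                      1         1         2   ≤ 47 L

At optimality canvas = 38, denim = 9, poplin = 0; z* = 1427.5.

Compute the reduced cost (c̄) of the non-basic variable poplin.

Check each constraint at x*: cotton 159/159 (tight); labor 74/79 (slack 5); dye 47/47 (tight).
By complementary slackness, y = 0 for the non-binding constraint.
From A_Bᵀ y = c: 3·y_cotton + 1·y_dye = 27.5; 5·y_cotton + 1·y_dye = 42.5.
This yields shadow prices y_cotton = 7.5, y_dye = 5.
Reduced cost of poplin: c₃ − yᵀa₃ = 44.5 − (7.5·5 + 5·2) = 44.5 − 47.5 = -3.

-3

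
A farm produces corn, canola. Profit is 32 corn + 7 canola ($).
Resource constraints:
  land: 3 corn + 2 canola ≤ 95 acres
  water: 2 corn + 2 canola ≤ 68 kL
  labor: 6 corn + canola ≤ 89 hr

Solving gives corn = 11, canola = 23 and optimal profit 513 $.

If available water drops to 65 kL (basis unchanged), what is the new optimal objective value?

510

Check each constraint at x*: land 79/95 (slack 16); water 68/68 (tight); labor 89/89 (tight).
Slack constraints have shadow price 0 (complementary slackness).
From A_Bᵀ y = c: 2·y_water + 6·y_labor = 32; 2·y_water + 1·y_labor = 7.
This yields shadow prices y_water = 1, y_labor = 5.
Δz = y_water·Δb = 1 × (-3) = -3, so new z* = 513 − 3 = 510.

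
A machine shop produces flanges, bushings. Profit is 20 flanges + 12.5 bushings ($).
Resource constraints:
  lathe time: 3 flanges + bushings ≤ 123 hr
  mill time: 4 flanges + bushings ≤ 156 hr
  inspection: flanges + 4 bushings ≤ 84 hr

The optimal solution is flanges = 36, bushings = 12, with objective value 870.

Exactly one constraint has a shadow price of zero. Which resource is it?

lathe time

lathe time: 120/123 (slack 3)
mill time: 156/156 (binding)
inspection: 84/84 (binding)
By complementary slackness, a constraint with positive slack has shadow price 0 → lathe time.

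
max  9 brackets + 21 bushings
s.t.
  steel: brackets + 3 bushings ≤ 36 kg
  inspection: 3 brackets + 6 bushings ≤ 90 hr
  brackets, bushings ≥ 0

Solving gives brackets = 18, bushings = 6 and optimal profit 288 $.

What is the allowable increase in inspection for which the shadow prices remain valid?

Binding constraints: steel, inspection. The basis is B = [[1,3],[3,6]] with det -3.
Per unit increase in inspection, x* moves by d = (1, -0.3333).
The basis stays optimal until bushings reaches 0; allowable increase = 18 hr.

18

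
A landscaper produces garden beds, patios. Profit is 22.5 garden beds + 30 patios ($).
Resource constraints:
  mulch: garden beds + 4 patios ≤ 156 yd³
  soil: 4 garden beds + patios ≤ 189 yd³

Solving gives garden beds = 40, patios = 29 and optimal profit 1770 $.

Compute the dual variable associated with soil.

At the optimum: mulch uses 156 of 156 (binding); soil uses 189 of 189 (binding).
The binding rows give the dual system: 1·y_mulch + 4·y_soil = 22.5 and 4·y_mulch + 1·y_soil = 30.
→ y_mulch = 6.5 and y_soil = 4.
Shadow price of soil = 4.

4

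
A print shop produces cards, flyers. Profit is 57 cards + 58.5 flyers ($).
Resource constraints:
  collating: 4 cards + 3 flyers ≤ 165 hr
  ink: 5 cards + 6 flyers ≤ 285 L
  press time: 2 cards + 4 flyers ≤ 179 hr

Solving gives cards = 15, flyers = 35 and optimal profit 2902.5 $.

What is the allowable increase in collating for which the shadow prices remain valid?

63

Binding constraints: collating, ink. The basis is B = [[4,3],[5,6]] with det 9.
Per unit increase in collating, x* moves by d = (0.6667, -0.5556).
The basis stays optimal until flyers reaches 0; allowable increase = 63 hr.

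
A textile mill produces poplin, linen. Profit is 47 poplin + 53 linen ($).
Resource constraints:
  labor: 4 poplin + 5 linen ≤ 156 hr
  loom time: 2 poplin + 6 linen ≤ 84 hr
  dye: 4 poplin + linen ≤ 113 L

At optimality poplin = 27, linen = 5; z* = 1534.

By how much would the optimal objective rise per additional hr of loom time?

At the optimum: labor uses 133 of 156 (slack = 23); loom time uses 84 of 84 (binding); dye uses 113 of 113 (binding).
By complementary slackness, y = 0 for the non-binding constraint.
From A_Bᵀ y = c: 2·y_loom time + 4·y_dye = 47; 6·y_loom time + 1·y_dye = 53.
Solving: y_loom time = 7.5, y_dye = 8.
Shadow price of loom time = 7.5.

7.5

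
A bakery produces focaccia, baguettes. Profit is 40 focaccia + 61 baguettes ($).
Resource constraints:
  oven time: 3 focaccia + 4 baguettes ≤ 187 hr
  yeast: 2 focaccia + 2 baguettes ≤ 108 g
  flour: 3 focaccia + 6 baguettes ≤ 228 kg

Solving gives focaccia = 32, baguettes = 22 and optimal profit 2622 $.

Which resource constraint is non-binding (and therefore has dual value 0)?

oven time

oven time: 184/187 (slack 3)
yeast: 108/108 (binding)
flour: 228/228 (binding)
By complementary slackness, a constraint with positive slack has shadow price 0 → oven time.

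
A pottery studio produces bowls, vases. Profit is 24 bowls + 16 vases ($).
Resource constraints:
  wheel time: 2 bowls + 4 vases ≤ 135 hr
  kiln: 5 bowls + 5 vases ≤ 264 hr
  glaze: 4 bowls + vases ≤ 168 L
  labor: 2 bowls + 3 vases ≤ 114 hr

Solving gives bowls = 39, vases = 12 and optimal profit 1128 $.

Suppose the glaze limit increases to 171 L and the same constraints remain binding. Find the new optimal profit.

1140

Binding: glaze and labor. Non-binding: wheel time (9 unused), kiln (9 unused).
Slack constraints have shadow price 0 (complementary slackness).
Dual feasibility on the basic columns requires 4·y_glaze + 2·y_labor = 24, 1·y_glaze + 3·y_labor = 16.
Solving: y_glaze = 4, y_labor = 4.
Δz = y_glaze·Δb = 4 × (3) = 12, so new z* = 1128 + 12 = 1140.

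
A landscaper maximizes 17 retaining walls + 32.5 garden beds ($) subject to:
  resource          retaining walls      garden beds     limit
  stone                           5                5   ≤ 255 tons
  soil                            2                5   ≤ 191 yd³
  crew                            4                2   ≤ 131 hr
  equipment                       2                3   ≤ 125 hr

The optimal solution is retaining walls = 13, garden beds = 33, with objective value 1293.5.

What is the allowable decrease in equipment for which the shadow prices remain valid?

10.4

Binding constraints: soil, equipment. The basis is B = [[2,5],[2,3]] with det -4.
Per unit decrease in equipment, x* moves by d = (-1.25, 0.5).
The basis stays optimal until retaining walls reaches 0; allowable decrease = 10.4 hr.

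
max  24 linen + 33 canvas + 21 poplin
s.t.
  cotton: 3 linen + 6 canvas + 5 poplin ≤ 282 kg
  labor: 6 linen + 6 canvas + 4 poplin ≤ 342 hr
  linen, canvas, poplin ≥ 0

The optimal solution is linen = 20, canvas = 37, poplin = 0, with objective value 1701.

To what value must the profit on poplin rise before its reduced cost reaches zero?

25

At the optimum: cotton uses 282 of 282 (binding); labor uses 342 of 342 (binding).
Dual feasibility on the basic columns requires 3·y_cotton + 6·y_labor = 24, 6·y_cotton + 6·y_labor = 33.
Solving: y_cotton = 3, y_labor = 2.5.
poplin enters the basis when its profit ≥ yᵀa₃ = 3·5 + 2.5·4 = 25.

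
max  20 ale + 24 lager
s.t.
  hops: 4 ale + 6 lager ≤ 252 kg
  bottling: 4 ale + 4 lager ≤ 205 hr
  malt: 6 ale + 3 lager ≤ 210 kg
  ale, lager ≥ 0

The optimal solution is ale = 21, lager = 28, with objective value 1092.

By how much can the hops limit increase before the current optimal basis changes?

Binding constraints: hops, malt. The basis is B = [[4,6],[6,3]] with det -24.
Per unit increase in hops, x* moves by d = (-0.125, 0.25).
The basis stays optimal until bottling becomes binding; allowable increase = 18 kg.

18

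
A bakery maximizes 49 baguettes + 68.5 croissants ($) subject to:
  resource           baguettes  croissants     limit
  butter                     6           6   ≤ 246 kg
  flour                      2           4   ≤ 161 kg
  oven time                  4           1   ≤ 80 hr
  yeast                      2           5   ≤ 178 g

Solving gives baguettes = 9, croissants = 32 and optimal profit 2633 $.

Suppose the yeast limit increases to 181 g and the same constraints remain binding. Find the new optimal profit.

2652.5

At the optimum: butter uses 246 of 246 (binding); flour uses 146 of 161 (slack = 15); oven time uses 68 of 80 (slack = 12); yeast uses 178 of 178 (binding).
Since flour, oven time are not tight, their duals are 0.
Dual feasibility on the basic columns requires 6·y_butter + 2·y_yeast = 49, 6·y_butter + 5·y_yeast = 68.5.
This yields shadow prices y_butter = 6, y_yeast = 6.5.
Δz = y_yeast·Δb = 6.5 × (3) = 19.5, so new z* = 2633 + 19.5 = 2652.5.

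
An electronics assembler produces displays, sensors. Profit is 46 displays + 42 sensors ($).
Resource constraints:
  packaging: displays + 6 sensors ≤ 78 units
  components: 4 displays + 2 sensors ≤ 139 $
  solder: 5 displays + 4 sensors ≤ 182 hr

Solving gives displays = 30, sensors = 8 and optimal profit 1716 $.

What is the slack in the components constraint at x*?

components used = 4·30 + 2·8 = 136; slack = 139 − 136 = 3.

3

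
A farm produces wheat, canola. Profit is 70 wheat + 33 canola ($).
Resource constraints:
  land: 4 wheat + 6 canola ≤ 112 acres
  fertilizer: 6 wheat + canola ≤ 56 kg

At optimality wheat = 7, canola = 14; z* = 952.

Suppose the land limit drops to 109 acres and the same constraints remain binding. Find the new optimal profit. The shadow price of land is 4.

Δb = -3, so new z* = 952 + (4)·(-3) = 952 − 12 = 940.

940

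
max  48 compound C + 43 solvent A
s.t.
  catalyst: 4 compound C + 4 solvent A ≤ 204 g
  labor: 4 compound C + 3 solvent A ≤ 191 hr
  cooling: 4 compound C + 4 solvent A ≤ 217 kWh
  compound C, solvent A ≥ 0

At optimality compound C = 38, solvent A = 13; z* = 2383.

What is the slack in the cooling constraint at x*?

cooling used = 4·38 + 4·13 = 204; slack = 217 − 204 = 13.

13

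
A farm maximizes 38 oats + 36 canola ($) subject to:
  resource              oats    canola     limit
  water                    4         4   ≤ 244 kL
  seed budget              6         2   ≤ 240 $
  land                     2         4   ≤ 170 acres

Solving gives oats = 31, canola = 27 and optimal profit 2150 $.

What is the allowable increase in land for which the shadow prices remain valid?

15

Binding constraints: seed budget, land. The basis is B = [[6,2],[2,4]] with det 20.
Per unit increase in land, x* moves by d = (-0.1, 0.3).
The basis stays optimal until water becomes binding; allowable increase = 15 acres.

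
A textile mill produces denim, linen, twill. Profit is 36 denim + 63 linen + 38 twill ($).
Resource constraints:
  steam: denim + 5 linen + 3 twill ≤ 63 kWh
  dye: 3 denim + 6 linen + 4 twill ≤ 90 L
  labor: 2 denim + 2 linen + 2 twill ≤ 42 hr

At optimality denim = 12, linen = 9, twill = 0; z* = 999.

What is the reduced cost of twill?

Binding: dye and labor. Non-binding: steam (6 unused).
Since steam is not tight, its dual is 0.
Dual feasibility on the basic columns requires 3·y_dye + 2·y_labor = 36, 6·y_dye + 2·y_labor = 63.
This yields shadow prices y_dye = 9, y_labor = 4.5.
Reduced cost of twill: c₃ − yᵀa₃ = 38 − (9·4 + 4.5·2) = 38 − 45 = -7.

-7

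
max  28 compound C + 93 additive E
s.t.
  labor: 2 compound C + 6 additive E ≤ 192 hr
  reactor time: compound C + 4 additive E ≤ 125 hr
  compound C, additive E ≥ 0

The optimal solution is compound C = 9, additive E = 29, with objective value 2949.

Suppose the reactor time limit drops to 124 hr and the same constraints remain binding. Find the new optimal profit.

Check each constraint at x*: labor 192/192 (tight); reactor time 125/125 (tight).
The binding rows give the dual system: 2·y_labor + 1·y_reactor time = 28 and 6·y_labor + 4·y_reactor time = 93.
Solving: y_labor = 9.5, y_reactor time = 9.
Δz = y_reactor time·Δb = 9 × (-1) = -9, so new z* = 2949 − 9 = 2940.

2940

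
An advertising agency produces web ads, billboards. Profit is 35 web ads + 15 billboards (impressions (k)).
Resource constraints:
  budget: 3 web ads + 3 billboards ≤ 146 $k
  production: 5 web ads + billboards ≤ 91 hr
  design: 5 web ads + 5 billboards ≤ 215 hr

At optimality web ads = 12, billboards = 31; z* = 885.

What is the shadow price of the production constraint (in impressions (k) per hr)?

Binding: production and design. Non-binding: budget (17 unused).
Since budget is not tight, its dual is 0.
Dual feasibility on the basic columns requires 5·y_production + 5·y_design = 35, 1·y_production + 5·y_design = 15.
→ y_production = 5 and y_design = 2.
Shadow price of production = 5.

5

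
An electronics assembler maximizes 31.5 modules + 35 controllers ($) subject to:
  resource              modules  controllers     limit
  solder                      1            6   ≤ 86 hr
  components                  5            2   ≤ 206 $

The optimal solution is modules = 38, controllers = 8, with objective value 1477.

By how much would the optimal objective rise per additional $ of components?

Check each constraint at x*: solder 86/86 (tight); components 206/206 (tight).
From A_Bᵀ y = c: 1·y_solder + 5·y_components = 31.5; 6·y_solder + 2·y_components = 35.
Solving: y_solder = 4, y_components = 5.5.
Shadow price of components = 5.5.

5.5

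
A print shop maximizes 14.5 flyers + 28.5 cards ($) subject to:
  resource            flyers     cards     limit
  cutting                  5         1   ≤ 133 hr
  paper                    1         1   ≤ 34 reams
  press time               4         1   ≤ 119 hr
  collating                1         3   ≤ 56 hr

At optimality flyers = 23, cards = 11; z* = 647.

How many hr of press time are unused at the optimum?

16

press time used = 4·23 + 1·11 = 103; slack = 119 − 103 = 16.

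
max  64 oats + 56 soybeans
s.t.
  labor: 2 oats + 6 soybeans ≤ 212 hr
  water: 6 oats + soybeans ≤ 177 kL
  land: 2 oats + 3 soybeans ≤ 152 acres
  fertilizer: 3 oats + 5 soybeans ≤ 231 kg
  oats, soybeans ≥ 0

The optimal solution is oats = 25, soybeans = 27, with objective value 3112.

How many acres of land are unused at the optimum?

21

land used = 2·25 + 3·27 = 131; slack = 152 − 131 = 21.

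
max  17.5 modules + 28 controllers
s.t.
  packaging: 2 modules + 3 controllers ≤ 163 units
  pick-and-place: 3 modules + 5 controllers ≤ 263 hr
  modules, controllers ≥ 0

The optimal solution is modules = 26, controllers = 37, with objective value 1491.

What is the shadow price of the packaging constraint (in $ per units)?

Both packaging and pick-and-place are binding at x*.
From A_Bᵀ y = c: 2·y_packaging + 3·y_pick-and-place = 17.5; 3·y_packaging + 5·y_pick-and-place = 28.
Solving: y_packaging = 3.5, y_pick-and-place = 3.5.
Shadow price of packaging = 3.5.

3.5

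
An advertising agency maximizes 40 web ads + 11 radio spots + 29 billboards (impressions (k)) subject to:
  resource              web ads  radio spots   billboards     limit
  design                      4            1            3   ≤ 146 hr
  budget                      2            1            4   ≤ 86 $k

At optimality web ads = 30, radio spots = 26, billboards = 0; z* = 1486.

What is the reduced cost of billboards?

-6

At the optimum: design uses 146 of 146 (binding); budget uses 86 of 86 (binding).
Dual feasibility on the basic columns requires 4·y_design + 2·y_budget = 40, 1·y_design + 1·y_budget = 11.
This yields shadow prices y_design = 9, y_budget = 2.
Reduced cost of billboards: c₃ − yᵀa₃ = 29 − (9·3 + 2·4) = 29 − 35 = -6.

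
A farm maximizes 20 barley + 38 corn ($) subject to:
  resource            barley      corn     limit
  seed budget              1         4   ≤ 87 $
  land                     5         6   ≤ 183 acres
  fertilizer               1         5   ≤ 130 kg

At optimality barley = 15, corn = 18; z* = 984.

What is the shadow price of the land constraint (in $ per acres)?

Binding: seed budget and land. Non-binding: fertilizer (25 unused).
Slack constraints have shadow price 0 (complementary slackness).
Dual feasibility on the basic columns requires 1·y_seed budget + 5·y_land = 20, 4·y_seed budget + 6·y_land = 38.
→ y_seed budget = 5 and y_land = 3.
Shadow price of land = 3.

3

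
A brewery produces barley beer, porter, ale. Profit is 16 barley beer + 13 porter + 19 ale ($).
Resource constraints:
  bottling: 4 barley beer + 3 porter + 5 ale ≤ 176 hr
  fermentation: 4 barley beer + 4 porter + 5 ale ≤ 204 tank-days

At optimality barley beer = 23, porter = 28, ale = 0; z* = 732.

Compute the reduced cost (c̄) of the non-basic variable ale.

-1

Check each constraint at x*: bottling 176/176 (tight); fermentation 204/204 (tight).
Dual feasibility on the basic columns requires 4·y_bottling + 4·y_fermentation = 16, 3·y_bottling + 4·y_fermentation = 13.
This yields shadow prices y_bottling = 3, y_fermentation = 1.
Reduced cost of ale: c₃ − yᵀa₃ = 19 − (3·5 + 1·5) = 19 − 20 = -1.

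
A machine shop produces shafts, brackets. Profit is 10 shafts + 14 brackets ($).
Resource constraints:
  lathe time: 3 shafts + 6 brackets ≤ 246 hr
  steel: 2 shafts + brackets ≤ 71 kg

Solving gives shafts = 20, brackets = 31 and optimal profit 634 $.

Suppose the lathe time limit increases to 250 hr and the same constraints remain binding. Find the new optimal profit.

642

Check each constraint at x*: lathe time 246/246 (tight); steel 71/71 (tight).
From A_Bᵀ y = c: 3·y_lathe time + 2·y_steel = 10; 6·y_lathe time + 1·y_steel = 14.
→ y_lathe time = 2 and y_steel = 2.
Δz = y_lathe time·Δb = 2 × (4) = 8, so new z* = 634 + 8 = 642.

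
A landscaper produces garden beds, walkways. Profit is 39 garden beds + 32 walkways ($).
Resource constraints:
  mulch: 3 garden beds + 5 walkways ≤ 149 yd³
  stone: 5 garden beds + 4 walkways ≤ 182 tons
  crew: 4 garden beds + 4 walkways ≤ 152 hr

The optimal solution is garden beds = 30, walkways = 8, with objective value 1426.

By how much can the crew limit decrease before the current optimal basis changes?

6.4

Binding constraints: stone, crew. The basis is B = [[5,4],[4,4]] with det 4.
Per unit decrease in crew, x* moves by d = (1, -1.25).
The basis stays optimal until walkways reaches 0; allowable decrease = 6.4 hr.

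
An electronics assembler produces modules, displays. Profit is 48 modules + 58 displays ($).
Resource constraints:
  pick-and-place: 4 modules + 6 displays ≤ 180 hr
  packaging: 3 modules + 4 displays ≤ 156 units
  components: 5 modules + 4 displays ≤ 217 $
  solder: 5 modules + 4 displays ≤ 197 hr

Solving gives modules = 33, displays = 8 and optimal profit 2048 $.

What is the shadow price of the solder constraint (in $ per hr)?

Check each constraint at x*: pick-and-place 180/180 (tight); packaging 131/156 (slack 25); components 197/217 (slack 20); solder 197/197 (tight).
By complementary slackness, y = 0 for the non-binding constraints.
Dual feasibility on the basic columns requires 4·y_pick-and-place + 5·y_solder = 48, 6·y_pick-and-place + 4·y_solder = 58.
Solving: y_pick-and-place = 7, y_solder = 4.
Shadow price of solder = 4.

4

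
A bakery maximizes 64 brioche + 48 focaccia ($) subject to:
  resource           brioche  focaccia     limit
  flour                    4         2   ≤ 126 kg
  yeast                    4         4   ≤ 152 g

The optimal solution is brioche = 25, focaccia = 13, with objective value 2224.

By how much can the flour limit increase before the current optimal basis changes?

Binding constraints: flour, yeast. The basis is B = [[4,2],[4,4]] with det 8.
Per unit increase in flour, x* moves by d = (0.5, -0.5).
The basis stays optimal until focaccia reaches 0; allowable increase = 26 kg.

26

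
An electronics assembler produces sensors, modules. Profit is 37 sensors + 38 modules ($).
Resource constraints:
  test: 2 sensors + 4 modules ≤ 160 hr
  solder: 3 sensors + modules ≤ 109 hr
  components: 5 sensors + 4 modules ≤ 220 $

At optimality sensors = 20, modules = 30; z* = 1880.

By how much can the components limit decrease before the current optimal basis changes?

60

Binding constraints: test, components. The basis is B = [[2,4],[5,4]] with det -12.
Per unit decrease in components, x* moves by d = (-0.3333, 0.1667).
The basis stays optimal until sensors reaches 0; allowable decrease = 60 $.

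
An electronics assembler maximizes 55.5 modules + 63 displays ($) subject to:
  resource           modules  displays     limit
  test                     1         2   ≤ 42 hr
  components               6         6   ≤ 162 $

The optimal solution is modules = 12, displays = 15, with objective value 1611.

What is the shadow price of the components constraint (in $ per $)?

At the optimum: test uses 42 of 42 (binding); components uses 162 of 162 (binding).
From A_Bᵀ y = c: 1·y_test + 6·y_components = 55.5; 2·y_test + 6·y_components = 63.
→ y_test = 7.5 and y_components = 8.
Shadow price of components = 8.

8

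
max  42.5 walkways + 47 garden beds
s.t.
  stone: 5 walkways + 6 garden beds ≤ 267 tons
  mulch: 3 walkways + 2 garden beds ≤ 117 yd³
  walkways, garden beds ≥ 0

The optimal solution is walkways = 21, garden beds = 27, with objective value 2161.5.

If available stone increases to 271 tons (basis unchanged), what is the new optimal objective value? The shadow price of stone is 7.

2189.5

Δb = 4, so new z* = 2161.5 + (7)·(4) = 2161.5 + 28 = 2189.5.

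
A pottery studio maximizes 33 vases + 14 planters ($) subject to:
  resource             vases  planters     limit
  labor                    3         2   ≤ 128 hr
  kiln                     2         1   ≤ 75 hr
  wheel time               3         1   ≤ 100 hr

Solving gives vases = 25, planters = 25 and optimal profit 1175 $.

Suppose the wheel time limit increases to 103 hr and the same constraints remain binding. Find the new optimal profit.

Check each constraint at x*: labor 125/128 (slack 3); kiln 75/75 (tight); wheel time 100/100 (tight).
Since labor is not tight, its dual is 0.
Dual feasibility on the basic columns requires 2·y_kiln + 3·y_wheel time = 33, 1·y_kiln + 1·y_wheel time = 14.
This yields shadow prices y_kiln = 9, y_wheel time = 5.
Δz = y_wheel time·Δb = 5 × (3) = 15, so new z* = 1175 + 15 = 1190.

1190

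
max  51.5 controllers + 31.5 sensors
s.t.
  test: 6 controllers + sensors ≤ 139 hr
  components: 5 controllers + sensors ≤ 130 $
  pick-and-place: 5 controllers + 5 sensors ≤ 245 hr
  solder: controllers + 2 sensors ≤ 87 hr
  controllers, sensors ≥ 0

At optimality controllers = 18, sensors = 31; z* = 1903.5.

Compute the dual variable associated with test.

Binding: test and pick-and-place. Non-binding: components (9 unused), solder (7 unused).
Slack constraints have shadow price 0 (complementary slackness).
The binding rows give the dual system: 6·y_test + 5·y_pick-and-place = 51.5 and 1·y_test + 5·y_pick-and-place = 31.5.
→ y_test = 4 and y_pick-and-place = 5.5.
Shadow price of test = 4.

4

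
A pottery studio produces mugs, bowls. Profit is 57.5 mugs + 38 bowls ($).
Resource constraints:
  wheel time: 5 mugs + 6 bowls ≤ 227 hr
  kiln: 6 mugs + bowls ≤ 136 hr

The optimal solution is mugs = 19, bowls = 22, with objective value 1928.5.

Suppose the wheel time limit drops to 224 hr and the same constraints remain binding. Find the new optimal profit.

Check each constraint at x*: wheel time 227/227 (tight); kiln 136/136 (tight).
The binding rows give the dual system: 5·y_wheel time + 6·y_kiln = 57.5 and 6·y_wheel time + 1·y_kiln = 38.
This yields shadow prices y_wheel time = 5.5, y_kiln = 5.
Δz = y_wheel time·Δb = 5.5 × (-3) = -16.5, so new z* = 1928.5 − 16.5 = 1912.

1912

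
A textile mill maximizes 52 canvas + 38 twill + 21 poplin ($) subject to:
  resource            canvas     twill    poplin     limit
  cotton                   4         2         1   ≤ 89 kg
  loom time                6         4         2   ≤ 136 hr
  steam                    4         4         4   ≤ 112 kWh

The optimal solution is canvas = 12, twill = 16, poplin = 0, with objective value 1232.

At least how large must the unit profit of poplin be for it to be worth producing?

24

Check each constraint at x*: cotton 80/89 (slack 9); loom time 136/136 (tight); steam 112/112 (tight).
Since cotton is not tight, its dual is 0.
From A_Bᵀ y = c: 6·y_loom time + 4·y_steam = 52; 4·y_loom time + 4·y_steam = 38.
This yields shadow prices y_loom time = 7, y_steam = 2.5.
poplin enters the basis when its profit ≥ yᵀa₃ = 7·2 + 2.5·4 = 24.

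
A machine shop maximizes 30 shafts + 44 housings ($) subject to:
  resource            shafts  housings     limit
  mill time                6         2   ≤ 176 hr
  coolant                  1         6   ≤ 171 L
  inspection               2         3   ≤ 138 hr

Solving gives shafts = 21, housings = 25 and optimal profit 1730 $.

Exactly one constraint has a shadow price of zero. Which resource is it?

inspection

mill time: 176/176 (binding)
coolant: 171/171 (binding)
inspection: 117/138 (slack 21)
By complementary slackness, a constraint with positive slack has shadow price 0 → inspection.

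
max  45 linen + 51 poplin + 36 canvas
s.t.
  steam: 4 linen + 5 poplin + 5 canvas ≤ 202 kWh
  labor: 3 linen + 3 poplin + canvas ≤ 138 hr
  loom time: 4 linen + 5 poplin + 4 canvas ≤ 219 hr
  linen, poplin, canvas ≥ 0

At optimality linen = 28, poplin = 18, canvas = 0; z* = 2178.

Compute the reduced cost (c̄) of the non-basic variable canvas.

-1

Check each constraint at x*: steam 202/202 (tight); labor 138/138 (tight); loom time 202/219 (slack 17).
By complementary slackness, y = 0 for the non-binding constraint.
Dual feasibility on the basic columns requires 4·y_steam + 3·y_labor = 45, 5·y_steam + 3·y_labor = 51.
→ y_steam = 6 and y_labor = 7.
Reduced cost of canvas: c₃ − yᵀa₃ = 36 − (6·5 + 7·1) = 36 − 37 = -1.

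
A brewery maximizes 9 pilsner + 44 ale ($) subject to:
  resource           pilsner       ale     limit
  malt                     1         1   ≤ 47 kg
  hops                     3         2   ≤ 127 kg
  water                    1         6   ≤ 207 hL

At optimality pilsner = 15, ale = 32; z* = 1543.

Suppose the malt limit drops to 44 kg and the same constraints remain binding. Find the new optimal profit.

At the optimum: malt uses 47 of 47 (binding); hops uses 109 of 127 (slack = 18); water uses 207 of 207 (binding).
By complementary slackness, y = 0 for the non-binding constraint.
Dual feasibility on the basic columns requires 1·y_malt + 1·y_water = 9, 1·y_malt + 6·y_water = 44.
→ y_malt = 2 and y_water = 7.
Δz = y_malt·Δb = 2 × (-3) = -6, so new z* = 1543 − 6 = 1537.

1537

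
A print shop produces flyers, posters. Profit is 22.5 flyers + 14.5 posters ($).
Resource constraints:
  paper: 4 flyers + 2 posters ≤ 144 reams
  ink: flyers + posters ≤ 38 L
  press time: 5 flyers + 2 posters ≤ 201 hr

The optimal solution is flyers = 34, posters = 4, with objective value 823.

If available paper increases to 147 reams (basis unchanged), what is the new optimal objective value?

835

At the optimum: paper uses 144 of 144 (binding); ink uses 38 of 38 (binding); press time uses 178 of 201 (slack = 23).
By complementary slackness, y = 0 for the non-binding constraint.
The binding rows give the dual system: 4·y_paper + 1·y_ink = 22.5 and 2·y_paper + 1·y_ink = 14.5.
→ y_paper = 4 and y_ink = 6.5.
Δz = y_paper·Δb = 4 × (3) = 12, so new z* = 823 + 12 = 835.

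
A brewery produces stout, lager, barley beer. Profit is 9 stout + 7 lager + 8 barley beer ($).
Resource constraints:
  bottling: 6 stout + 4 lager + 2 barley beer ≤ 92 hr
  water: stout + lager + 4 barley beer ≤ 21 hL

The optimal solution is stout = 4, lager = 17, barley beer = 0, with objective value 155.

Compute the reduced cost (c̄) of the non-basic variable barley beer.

Both bottling and water are binding at x*.
The binding rows give the dual system: 6·y_bottling + 1·y_water = 9 and 4·y_bottling + 1·y_water = 7.
Solving: y_bottling = 1, y_water = 3.
Reduced cost of barley beer: c₃ − yᵀa₃ = 8 − (1·2 + 3·4) = 8 − 14 = -6.

-6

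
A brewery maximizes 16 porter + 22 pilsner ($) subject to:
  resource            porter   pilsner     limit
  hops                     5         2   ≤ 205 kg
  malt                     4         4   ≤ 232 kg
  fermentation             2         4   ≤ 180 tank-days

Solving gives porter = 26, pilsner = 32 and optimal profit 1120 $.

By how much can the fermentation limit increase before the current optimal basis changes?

52

Binding constraints: malt, fermentation. The basis is B = [[4,4],[2,4]] with det 8.
Per unit increase in fermentation, x* moves by d = (-0.5, 0.5).
The basis stays optimal until porter reaches 0; allowable increase = 52 tank-days.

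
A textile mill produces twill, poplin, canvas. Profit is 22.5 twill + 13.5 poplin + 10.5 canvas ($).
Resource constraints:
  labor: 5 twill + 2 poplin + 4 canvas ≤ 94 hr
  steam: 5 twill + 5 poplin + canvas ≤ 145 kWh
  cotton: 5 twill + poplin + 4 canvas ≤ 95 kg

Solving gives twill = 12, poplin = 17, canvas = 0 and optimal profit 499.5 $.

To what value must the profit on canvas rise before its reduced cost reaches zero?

13.5

Binding: labor and steam. Non-binding: cotton (18 unused).
By complementary slackness, y = 0 for the non-binding constraint.
The binding rows give the dual system: 5·y_labor + 5·y_steam = 22.5 and 2·y_labor + 5·y_steam = 13.5.
→ y_labor = 3 and y_steam = 1.5.
canvas enters the basis when its profit ≥ yᵀa₃ = 3·4 + 1.5·1 = 13.5.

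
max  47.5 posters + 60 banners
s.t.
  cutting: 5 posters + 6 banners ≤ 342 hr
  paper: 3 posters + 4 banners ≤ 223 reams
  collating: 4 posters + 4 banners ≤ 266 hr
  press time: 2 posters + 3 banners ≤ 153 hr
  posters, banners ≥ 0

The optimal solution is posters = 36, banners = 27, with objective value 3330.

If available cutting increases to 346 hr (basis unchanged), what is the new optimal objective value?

3360

Binding: cutting and press time. Non-binding: paper (7 unused), collating (14 unused).
By complementary slackness, y = 0 for the non-binding constraints.
From A_Bᵀ y = c: 5·y_cutting + 2·y_press time = 47.5; 6·y_cutting + 3·y_press time = 60.
→ y_cutting = 7.5 and y_press time = 5.
Δz = y_cutting·Δb = 7.5 × (4) = 30, so new z* = 3330 + 30 = 3360.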